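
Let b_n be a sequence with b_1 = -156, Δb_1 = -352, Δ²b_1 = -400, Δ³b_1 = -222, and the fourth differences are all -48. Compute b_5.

Build the table forward from the leading diagonal:
D4: -48, -48, -48, -48, -48
D3: -222, -270, -318, -366, -414
D2: -400, -622, -892, -1210, -1576
D1: -352, -752, -1374, -2266, -3476
b: -156, -508, -1260, -2634, -4900

-4900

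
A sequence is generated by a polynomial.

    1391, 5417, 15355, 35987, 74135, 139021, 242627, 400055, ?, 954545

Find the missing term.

629887

Using the first 8 terms:
Δ: 4026  9938  20632  38148  64886  103606  157428
Δ²: 5912  10694  17516  26738  38720  53822
Δ³: 4782  6822  9222  11982  15102
Δ⁴: 2040  2400  2760  3120
Δ⁵: 360  360  360
Constant fifth difference = 360.
Extend forward: 3120 + 360 = 3480;  15102 + 3480 = 18582;  53822 + 18582 = 72404;  157428 + 72404 = 229832;  400055 + 229832 = 629887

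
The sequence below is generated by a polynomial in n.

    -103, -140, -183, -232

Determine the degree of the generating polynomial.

2

First differences: -37, -43, -49
Second differences: -6, -6
The second differences are constant, so the polynomial has degree 2.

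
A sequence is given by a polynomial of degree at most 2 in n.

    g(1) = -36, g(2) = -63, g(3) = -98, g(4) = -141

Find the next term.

D1: -27, -35, -43
D2: -8, -8
Second differences constant at -8.
-43 − 8 = -51;  -141 − 51 = -192

-192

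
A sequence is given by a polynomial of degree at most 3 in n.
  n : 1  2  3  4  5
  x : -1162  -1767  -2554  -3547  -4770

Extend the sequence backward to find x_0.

-715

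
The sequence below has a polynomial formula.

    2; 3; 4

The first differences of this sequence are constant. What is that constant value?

1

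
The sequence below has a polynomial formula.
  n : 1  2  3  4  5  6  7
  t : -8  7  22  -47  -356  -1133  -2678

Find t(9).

-9632

First differences: 15, 15, -69, -309, -777, -1545
Second differences: 0, -84, -240, -468, -768
Third differences: -84, -156, -228, -300
Fourth differences: -72, -72, -72
Constant fourth difference = -72, so extend:
-300 − 72 = -372;  -768 − 372 = -1140;  -1545 − 1140 = -2685;  -2678 − 2685 = -5363
-372 − 72 = -444;  -1140 − 444 = -1584;  -2685 − 1584 = -4269;  -5363 − 4269 = -9632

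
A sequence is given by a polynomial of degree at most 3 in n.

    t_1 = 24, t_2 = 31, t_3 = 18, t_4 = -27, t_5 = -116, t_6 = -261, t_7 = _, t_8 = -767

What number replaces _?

Using the first 6 terms:
D1: 7, -13, -45, -89, -145
D2: -20, -32, -44, -56
D3: -12, -12, -12
Constant third difference = -12.
Extend forward: -56 − 12 = -68;  -145 − 68 = -213;  -261 − 213 = -474

-474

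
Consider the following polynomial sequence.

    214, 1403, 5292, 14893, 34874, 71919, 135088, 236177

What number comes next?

First differences: 1189, 3889, 9601, 19981, 37045, 63169, 101089
Second differences: 2700, 5712, 10380, 17064, 26124, 37920
Third differences: 3012, 4668, 6684, 9060, 11796
Fourth differences: 1656, 2016, 2376, 2736
Fifth differences: 360, 360, 360
Constant fifth difference = 360, so extend:
2736 + 360 = 3096;  11796 + 3096 = 14892;  37920 + 14892 = 52812;  101089 + 52812 = 153901;  236177 + 153901 = 390078

390078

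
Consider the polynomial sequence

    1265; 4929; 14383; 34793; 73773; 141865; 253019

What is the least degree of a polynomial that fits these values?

D1: 3664, 9454, 20410, 38980, 68092, 111154
D2: 5790, 10956, 18570, 29112, 43062
D3: 5166, 7614, 10542, 13950
D4: 2448, 2928, 3408
D5: 480, 480
The fifth differences are constant, so the polynomial has degree 5.

5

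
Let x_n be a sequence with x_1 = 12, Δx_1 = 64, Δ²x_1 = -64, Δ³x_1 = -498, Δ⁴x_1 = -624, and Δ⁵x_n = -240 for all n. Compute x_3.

Build the table forward from the leading diagonal:
Δ⁵: -240, -240, -240
Δ⁴: -624, -864, -1104
Δ³: -498, -1122, -1986
Δ²: -64, -562, -1684
Δ: 64, 0, -562
x: 12, 76, 76

76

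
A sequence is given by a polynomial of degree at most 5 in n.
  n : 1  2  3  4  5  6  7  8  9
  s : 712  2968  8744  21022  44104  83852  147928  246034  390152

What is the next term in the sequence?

594784

First differences: 2256 , 5776 , 12278 , 23082 , 39748 , 64076 , 98106 , 144118
Second differences: 3520 , 6502 , 10804 , 16666 , 24328 , 34030 , 46012
Third differences: 2982 , 4302 , 5862 , 7662 , 9702 , 11982
Fourth differences: 1320 , 1560 , 1800 , 2040 , 2280
Fifth differences: 240 , 240 , 240 , 240
The fifth differences are constant (240).
2280 + 240 = 2520;  11982 + 2520 = 14502;  46012 + 14502 = 60514;  144118 + 60514 = 204632;  390152 + 204632 = 594784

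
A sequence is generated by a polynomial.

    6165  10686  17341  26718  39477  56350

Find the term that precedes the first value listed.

3262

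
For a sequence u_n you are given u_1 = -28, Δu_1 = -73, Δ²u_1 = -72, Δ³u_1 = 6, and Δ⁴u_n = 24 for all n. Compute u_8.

-1001

Build the table forward from the leading diagonal:
Fourth differences: 24  24  24  24  24  24  24  24
Third differences: 6  30  54  78  102  126  150  174
Second differences: -72  -66  -36  18  96  198  324  474
First differences: -73  -145  -211  -247  -229  -133  65  389
u: -28  -101  -246  -457  -704  -933  -1066  -1001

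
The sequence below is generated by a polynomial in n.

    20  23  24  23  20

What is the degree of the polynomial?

2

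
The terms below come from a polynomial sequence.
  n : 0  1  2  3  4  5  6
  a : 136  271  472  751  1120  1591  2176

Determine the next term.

135, 201, 279, 369, 471, 585
66, 78, 90, 102, 114
12, 12, 12, 12
Third differences constant at 12.
114 + 12 = 126;  585 + 126 = 711;  2176 + 711 = 2887

2887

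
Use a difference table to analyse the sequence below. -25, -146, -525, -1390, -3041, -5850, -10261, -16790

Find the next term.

First differences: -121, -379, -865, -1651, -2809, -4411, -6529
Second differences: -258, -486, -786, -1158, -1602, -2118
Third differences: -228, -300, -372, -444, -516
Fourth differences: -72, -72, -72, -72
Constant fourth difference = -72, so extend:
-516 − 72 = -588;  -2118 − 588 = -2706;  -6529 − 2706 = -9235;  -16790 − 9235 = -26025

-26025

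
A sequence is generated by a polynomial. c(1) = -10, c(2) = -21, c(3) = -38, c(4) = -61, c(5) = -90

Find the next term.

-125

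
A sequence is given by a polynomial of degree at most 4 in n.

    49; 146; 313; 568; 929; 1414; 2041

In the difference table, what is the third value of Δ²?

106

D1: 97, 167, 255, 361, 485, 627
D2: 70, 88, 106, 124, 142
D3: 18, 18, 18, 18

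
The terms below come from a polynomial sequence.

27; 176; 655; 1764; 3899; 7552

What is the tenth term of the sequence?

First differences: 149, 479, 1109, 2135, 3653
Second differences: 330, 630, 1026, 1518
Third differences: 300, 396, 492
Fourth differences: 96, 96
Constant fourth difference = 96, so extend:
492 + 96 = 588;  1518 + 588 = 2106;  3653 + 2106 = 5759;  7552 + 5759 = 13311
588 + 96 = 684;  2106 + 684 = 2790;  5759 + 2790 = 8549;  13311 + 8549 = 21860
684 + 96 = 780;  2790 + 780 = 3570;  8549 + 3570 = 12119;  21860 + 12119 = 33979
780 + 96 = 876;  3570 + 876 = 4446;  12119 + 4446 = 16565;  33979 + 16565 = 50544

50544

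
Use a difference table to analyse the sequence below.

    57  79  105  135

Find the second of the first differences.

26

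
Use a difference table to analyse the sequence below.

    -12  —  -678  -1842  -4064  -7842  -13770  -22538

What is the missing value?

Using the last 6 terms:
-1164, -2222, -3778, -5928, -8768
-1058, -1556, -2150, -2840
-498, -594, -690
-96, -96
Constant fourth difference = -96.
Extend backward: -498 + 96 = -402;  -1058 + 402 = -656;  -1164 + 656 = -508;  -678 + 508 = -170

-170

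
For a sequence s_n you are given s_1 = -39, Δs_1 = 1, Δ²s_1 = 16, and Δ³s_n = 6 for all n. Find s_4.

Build the table forward from the leading diagonal:
Third differences: 6, 6, 6, 6
Second differences: 16, 22, 28, 34
First differences: 1, 17, 39, 67
s: -39, -38, -21, 18

18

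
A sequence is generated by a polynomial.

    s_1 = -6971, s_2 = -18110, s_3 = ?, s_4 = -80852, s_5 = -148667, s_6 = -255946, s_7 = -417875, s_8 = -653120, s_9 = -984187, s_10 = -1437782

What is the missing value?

-40435

Using the last 7 terms:
-67815  -107279  -161929  -235245  -331067  -453595
-39464  -54650  -73316  -95822  -122528
-15186  -18666  -22506  -26706
-3480  -3840  -4200
-360  -360
Constant fifth difference = -360.
Extend backward: -3480 + 360 = -3120;  -15186 + 3120 = -12066;  -39464 + 12066 = -27398;  -67815 + 27398 = -40417;  -80852 + 40417 = -40435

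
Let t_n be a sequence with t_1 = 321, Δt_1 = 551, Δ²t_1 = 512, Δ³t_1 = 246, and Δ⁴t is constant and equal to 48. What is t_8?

25220

Build the table forward from the leading diagonal:
Fourth differences: 48  48  48  48  48  48  48  48
Third differences: 246  294  342  390  438  486  534  582
Second differences: 512  758  1052  1394  1784  2222  2708  3242
First differences: 551  1063  1821  2873  4267  6051  8273  10981
t: 321  872  1935  3756  6629  10896  16947  25220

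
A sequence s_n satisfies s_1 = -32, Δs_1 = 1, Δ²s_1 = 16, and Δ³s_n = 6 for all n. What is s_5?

92

Build the table forward from the leading diagonal:
Δ³: 6, 6, 6, 6, 6
Δ²: 16, 22, 28, 34, 40
Δ: 1, 17, 39, 67, 101
s: -32, -31, -14, 25, 92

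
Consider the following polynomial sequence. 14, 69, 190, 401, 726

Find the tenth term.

4901

Δ: 55 , 121 , 211 , 325
Δ²: 66 , 90 , 114
Δ³: 24 , 24
Third differences constant at 24.
114 + 24 = 138;  325 + 138 = 463;  726 + 463 = 1189
138 + 24 = 162;  463 + 162 = 625;  1189 + 625 = 1814
162 + 24 = 186;  625 + 186 = 811;  1814 + 811 = 2625
186 + 24 = 210;  811 + 210 = 1021;  2625 + 1021 = 3646
210 + 24 = 234;  1021 + 234 = 1255;  3646 + 1255 = 4901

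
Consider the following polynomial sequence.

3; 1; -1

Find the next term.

-3

First differences: -2 , -2
The first differences are constant (-2).
-1 − 2 = -3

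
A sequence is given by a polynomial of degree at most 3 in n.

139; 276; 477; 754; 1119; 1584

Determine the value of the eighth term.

2862

D1: 137, 201, 277, 365, 465
D2: 64, 76, 88, 100
D3: 12, 12, 12
Third differences constant at 12.
100 + 12 = 112;  465 + 112 = 577;  1584 + 577 = 2161
112 + 12 = 124;  577 + 124 = 701;  2161 + 701 = 2862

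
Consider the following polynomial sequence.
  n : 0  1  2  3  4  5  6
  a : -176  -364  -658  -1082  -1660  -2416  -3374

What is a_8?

D1: -188, -294, -424, -578, -756, -958
D2: -106, -130, -154, -178, -202
D3: -24, -24, -24, -24
The third differences are constant (-24).
-202 − 24 = -226;  -958 − 226 = -1184;  -3374 − 1184 = -4558
-226 − 24 = -250;  -1184 − 250 = -1434;  -4558 − 1434 = -5992

-5992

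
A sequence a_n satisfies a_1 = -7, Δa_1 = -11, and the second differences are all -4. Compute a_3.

Build the table forward from the leading diagonal:
Second differences: -4, -4, -4
First differences: -11, -15, -19
a: -7, -18, -33

-33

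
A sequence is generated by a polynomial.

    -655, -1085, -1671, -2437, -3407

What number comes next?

First differences: -430, -586, -766, -970
Second differences: -156, -180, -204
Third differences: -24, -24
Third differences constant at -24.
-204 − 24 = -228;  -970 − 228 = -1198;  -3407 − 1198 = -4605

-4605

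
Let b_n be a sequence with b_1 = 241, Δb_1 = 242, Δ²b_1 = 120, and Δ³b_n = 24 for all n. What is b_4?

Build the table forward from the leading diagonal:
Third differences: 24, 24, 24, 24
Second differences: 120, 144, 168, 192
First differences: 242, 362, 506, 674
b: 241, 483, 845, 1351

1351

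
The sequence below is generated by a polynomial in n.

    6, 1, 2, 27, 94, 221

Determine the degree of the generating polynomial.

3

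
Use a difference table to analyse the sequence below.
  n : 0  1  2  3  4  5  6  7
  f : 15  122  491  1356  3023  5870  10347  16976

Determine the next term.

26351

Δ: 107 , 369 , 865 , 1667 , 2847 , 4477 , 6629
Δ²: 262 , 496 , 802 , 1180 , 1630 , 2152
Δ³: 234 , 306 , 378 , 450 , 522
Δ⁴: 72 , 72 , 72 , 72
Fourth differences constant at 72.
522 + 72 = 594;  2152 + 594 = 2746;  6629 + 2746 = 9375;  16976 + 9375 = 26351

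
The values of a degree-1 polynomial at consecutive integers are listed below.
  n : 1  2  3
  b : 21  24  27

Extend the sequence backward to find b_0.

18

Δ: 3  3
The first differences are constant at 3.
Work back: 21 − 3 = 18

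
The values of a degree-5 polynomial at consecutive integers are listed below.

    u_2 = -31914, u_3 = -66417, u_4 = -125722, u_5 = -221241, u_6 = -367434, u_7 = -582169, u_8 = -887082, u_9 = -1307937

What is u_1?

-13489

D1: -34503, -59305, -95519, -146193, -214735, -304913, -420855
D2: -24802, -36214, -50674, -68542, -90178, -115942
D3: -11412, -14460, -17868, -21636, -25764
D4: -3048, -3408, -3768, -4128
D5: -360, -360, -360
The fifth differences are constant at -360.
Work back: -3048 + 360 = -2688;  -11412 + 2688 = -8724;  -24802 + 8724 = -16078;  -34503 + 16078 = -18425;  -31914 + 18425 = -13489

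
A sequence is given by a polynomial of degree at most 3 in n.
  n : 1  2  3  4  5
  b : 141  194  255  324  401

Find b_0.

D1: 53, 61, 69, 77
D2: 8, 8, 8
The second differences are constant at 8.
Work back: 53 − 8 = 45;  141 − 45 = 96

96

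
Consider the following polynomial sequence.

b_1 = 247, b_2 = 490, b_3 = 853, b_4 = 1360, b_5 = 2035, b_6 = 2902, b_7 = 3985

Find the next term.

5308

Δ: 243 , 363 , 507 , 675 , 867 , 1083
Δ²: 120 , 144 , 168 , 192 , 216
Δ³: 24 , 24 , 24 , 24
The third differences are constant (24).
216 + 24 = 240;  1083 + 240 = 1323;  3985 + 1323 = 5308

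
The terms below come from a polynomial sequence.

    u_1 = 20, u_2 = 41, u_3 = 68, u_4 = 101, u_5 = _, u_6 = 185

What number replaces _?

Using the first 4 terms:
21, 27, 33
6, 6
Constant second difference = 6.
Extend forward: 33 + 6 = 39;  101 + 39 = 140

140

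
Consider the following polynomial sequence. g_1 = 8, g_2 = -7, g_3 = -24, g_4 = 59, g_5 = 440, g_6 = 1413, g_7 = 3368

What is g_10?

20465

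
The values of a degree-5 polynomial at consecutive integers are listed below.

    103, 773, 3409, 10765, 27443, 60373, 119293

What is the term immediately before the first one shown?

13

Δ: 670  2636  7356  16678  32930  58920
Δ²: 1966  4720  9322  16252  25990
Δ³: 2754  4602  6930  9738
Δ⁴: 1848  2328  2808
Δ⁵: 480  480
The fifth differences are constant at 480.
Work back: 1848 − 480 = 1368;  2754 − 1368 = 1386;  1966 − 1386 = 580;  670 − 580 = 90;  103 − 90 = 13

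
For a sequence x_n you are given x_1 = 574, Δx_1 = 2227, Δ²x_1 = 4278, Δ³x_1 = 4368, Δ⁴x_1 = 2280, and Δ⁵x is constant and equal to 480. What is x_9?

569262

Build the table forward from the leading diagonal:
Fifth differences: 480, 480, 480, 480, 480, 480, 480, 480, 480
Fourth differences: 2280, 2760, 3240, 3720, 4200, 4680, 5160, 5640, 6120
Third differences: 4368, 6648, 9408, 12648, 16368, 20568, 25248, 30408, 36048
Second differences: 4278, 8646, 15294, 24702, 37350, 53718, 74286, 99534, 129942
First differences: 2227, 6505, 15151, 30445, 55147, 92497, 146215, 220501, 320035
x: 574, 2801, 9306, 24457, 54902, 110049, 202546, 348761, 569262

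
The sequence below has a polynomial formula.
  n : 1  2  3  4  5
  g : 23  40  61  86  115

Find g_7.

First differences: 17 , 21 , 25 , 29
Second differences: 4 , 4 , 4
Constant second difference = 4, so extend:
29 + 4 = 33;  115 + 33 = 148
33 + 4 = 37;  148 + 37 = 185

185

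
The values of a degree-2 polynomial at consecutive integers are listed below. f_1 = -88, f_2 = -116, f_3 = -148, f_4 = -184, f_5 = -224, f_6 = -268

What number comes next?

First differences: -28 , -32 , -36 , -40 , -44
Second differences: -4 , -4 , -4 , -4
Second differences constant at -4.
-44 − 4 = -48;  -268 − 48 = -316

-316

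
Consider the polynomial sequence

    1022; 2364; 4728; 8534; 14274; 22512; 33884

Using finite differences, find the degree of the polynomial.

D1: 1342, 2364, 3806, 5740, 8238, 11372
D2: 1022, 1442, 1934, 2498, 3134
D3: 420, 492, 564, 636
D4: 72, 72, 72
The fourth differences are constant, so the polynomial has degree 4.

4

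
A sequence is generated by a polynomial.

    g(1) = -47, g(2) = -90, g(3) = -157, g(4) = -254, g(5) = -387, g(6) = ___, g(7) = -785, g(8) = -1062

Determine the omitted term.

-562

Using the first 5 terms:
D1: -43, -67, -97, -133
D2: -24, -30, -36
D3: -6, -6
Constant third difference = -6.
Extend forward: -36 − 6 = -42;  -133 − 42 = -175;  -387 − 175 = -562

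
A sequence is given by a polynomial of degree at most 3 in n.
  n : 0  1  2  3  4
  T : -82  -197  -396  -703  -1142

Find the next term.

-1737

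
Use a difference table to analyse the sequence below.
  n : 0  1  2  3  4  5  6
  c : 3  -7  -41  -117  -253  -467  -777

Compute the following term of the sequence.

-1201

-10, -34, -76, -136, -214, -310
-24, -42, -60, -78, -96
-18, -18, -18, -18
Constant third difference = -18, so extend:
-96 − 18 = -114;  -310 − 114 = -424;  -777 − 424 = -1201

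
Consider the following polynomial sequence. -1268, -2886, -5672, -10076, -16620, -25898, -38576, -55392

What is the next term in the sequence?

-77156

Δ: -1618 , -2786 , -4404 , -6544 , -9278 , -12678 , -16816
Δ²: -1168 , -1618 , -2140 , -2734 , -3400 , -4138
Δ³: -450 , -522 , -594 , -666 , -738
Δ⁴: -72 , -72 , -72 , -72
Fourth differences constant at -72.
-738 − 72 = -810;  -4138 − 810 = -4948;  -16816 − 4948 = -21764;  -55392 − 21764 = -77156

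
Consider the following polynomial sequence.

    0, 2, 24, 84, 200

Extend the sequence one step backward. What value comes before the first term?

2  22  60  116
20  38  56
18  18
The third differences are constant at 18.
Work back: 20 − 18 = 2;  2 − 2 = 0;  0 + 0 = 0

0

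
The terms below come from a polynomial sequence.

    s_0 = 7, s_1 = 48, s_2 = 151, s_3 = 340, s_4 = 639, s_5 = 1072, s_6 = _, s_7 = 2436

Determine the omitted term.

Using the first 6 terms:
41  103  189  299  433
62  86  110  134
24  24  24
Constant third difference = 24.
Extend forward: 134 + 24 = 158;  433 + 158 = 591;  1072 + 591 = 1663

1663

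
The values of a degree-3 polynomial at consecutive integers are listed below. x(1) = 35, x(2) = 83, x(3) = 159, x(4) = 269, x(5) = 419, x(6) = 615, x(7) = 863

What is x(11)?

48  76  110  150  196  248
28  34  40  46  52
6  6  6  6
Constant third difference = 6, so extend:
52 + 6 = 58;  248 + 58 = 306;  863 + 306 = 1169
58 + 6 = 64;  306 + 64 = 370;  1169 + 370 = 1539
64 + 6 = 70;  370 + 70 = 440;  1539 + 440 = 1979
70 + 6 = 76;  440 + 76 = 516;  1979 + 516 = 2495

2495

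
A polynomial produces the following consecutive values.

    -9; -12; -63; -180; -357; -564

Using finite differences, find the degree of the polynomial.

Δ: -3, -51, -117, -177, -207
Δ²: -48, -66, -60, -30
Δ³: -18, 6, 30
Δ⁴: 24, 24
The fourth differences are constant, so the polynomial has degree 4.

4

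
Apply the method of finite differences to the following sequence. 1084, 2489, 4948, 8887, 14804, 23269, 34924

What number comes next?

D1: 1405  2459  3939  5917  8465  11655
D2: 1054  1480  1978  2548  3190
D3: 426  498  570  642
D4: 72  72  72
Fourth differences constant at 72.
642 + 72 = 714;  3190 + 714 = 3904;  11655 + 3904 = 15559;  34924 + 15559 = 50483

50483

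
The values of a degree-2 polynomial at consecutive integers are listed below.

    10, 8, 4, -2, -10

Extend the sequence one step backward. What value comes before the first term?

First differences: -2  -4  -6  -8
Second differences: -2  -2  -2
The second differences are constant at -2.
Work back: -2 + 2 = 0;  10 + 0 = 10

10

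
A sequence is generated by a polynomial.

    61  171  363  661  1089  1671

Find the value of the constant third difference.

24

First differences: 110, 192, 298, 428, 582
Second differences: 82, 106, 130, 154
Third differences: 24, 24, 24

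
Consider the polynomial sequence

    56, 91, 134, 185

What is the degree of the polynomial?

2

First differences: 35, 43, 51
Second differences: 8, 8
The second differences are constant, so the polynomial has degree 2.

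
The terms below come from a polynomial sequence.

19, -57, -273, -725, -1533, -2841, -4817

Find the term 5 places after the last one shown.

First differences: -76 , -216 , -452 , -808 , -1308 , -1976
Second differences: -140 , -236 , -356 , -500 , -668
Third differences: -96 , -120 , -144 , -168
Fourth differences: -24 , -24 , -24
Constant fourth difference = -24, so extend:
-168 − 24 = -192;  -668 − 192 = -860;  -1976 − 860 = -2836;  -4817 − 2836 = -7653
-192 − 24 = -216;  -860 − 216 = -1076;  -2836 − 1076 = -3912;  -7653 − 3912 = -11565
-216 − 24 = -240;  -1076 − 240 = -1316;  -3912 − 1316 = -5228;  -11565 − 5228 = -16793
-240 − 24 = -264;  -1316 − 264 = -1580;  -5228 − 1580 = -6808;  -16793 − 6808 = -23601
-264 − 24 = -288;  -1580 − 288 = -1868;  -6808 − 1868 = -8676;  -23601 − 8676 = -32277

-32277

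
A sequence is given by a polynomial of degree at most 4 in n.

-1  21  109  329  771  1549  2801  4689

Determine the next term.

7399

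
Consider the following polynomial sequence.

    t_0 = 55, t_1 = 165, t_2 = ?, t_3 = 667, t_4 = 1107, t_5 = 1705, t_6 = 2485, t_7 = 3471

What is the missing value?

Using the last 5 terms:
D1: 440, 598, 780, 986
D2: 158, 182, 206
D3: 24, 24
Constant third difference = 24.
Extend backward: 158 − 24 = 134;  440 − 134 = 306;  667 − 306 = 361

361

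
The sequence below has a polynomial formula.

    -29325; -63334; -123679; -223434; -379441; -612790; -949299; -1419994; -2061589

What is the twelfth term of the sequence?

-34009  -60345  -99755  -156007  -233349  -336509  -470695  -641595
-26336  -39410  -56252  -77342  -103160  -134186  -170900
-13074  -16842  -21090  -25818  -31026  -36714
-3768  -4248  -4728  -5208  -5688
-480  -480  -480  -480
The fifth differences are constant (-480).
-5688 − 480 = -6168;  -36714 − 6168 = -42882;  -170900 − 42882 = -213782;  -641595 − 213782 = -855377;  -2061589 − 855377 = -2916966
-6168 − 480 = -6648;  -42882 − 6648 = -49530;  -213782 − 49530 = -263312;  -855377 − 263312 = -1118689;  -2916966 − 1118689 = -4035655
-6648 − 480 = -7128;  -49530 − 7128 = -56658;  -263312 − 56658 = -319970;  -1118689 − 319970 = -1438659;  -4035655 − 1438659 = -5474314

-5474314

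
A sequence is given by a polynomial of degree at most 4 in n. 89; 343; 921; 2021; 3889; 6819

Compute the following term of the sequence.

11153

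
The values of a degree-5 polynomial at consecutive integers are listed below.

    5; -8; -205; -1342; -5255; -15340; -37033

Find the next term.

Δ: -13, -197, -1137, -3913, -10085, -21693
Δ²: -184, -940, -2776, -6172, -11608
Δ³: -756, -1836, -3396, -5436
Δ⁴: -1080, -1560, -2040
Δ⁵: -480, -480
Fifth differences constant at -480.
-2040 − 480 = -2520;  -5436 − 2520 = -7956;  -11608 − 7956 = -19564;  -21693 − 19564 = -41257;  -37033 − 41257 = -78290

-78290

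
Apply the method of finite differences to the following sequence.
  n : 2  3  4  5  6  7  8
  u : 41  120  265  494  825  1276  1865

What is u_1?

10

D1: 79  145  229  331  451  589
D2: 66  84  102  120  138
D3: 18  18  18  18
The third differences are constant at 18.
Work back: 66 − 18 = 48;  79 − 48 = 31;  41 − 31 = 10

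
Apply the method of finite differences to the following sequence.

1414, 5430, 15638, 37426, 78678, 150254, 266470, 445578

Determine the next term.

710246

First differences: 4016, 10208, 21788, 41252, 71576, 116216, 179108
Second differences: 6192, 11580, 19464, 30324, 44640, 62892
Third differences: 5388, 7884, 10860, 14316, 18252
Fourth differences: 2496, 2976, 3456, 3936
Fifth differences: 480, 480, 480
The fifth differences are constant (480).
3936 + 480 = 4416;  18252 + 4416 = 22668;  62892 + 22668 = 85560;  179108 + 85560 = 264668;  445578 + 264668 = 710246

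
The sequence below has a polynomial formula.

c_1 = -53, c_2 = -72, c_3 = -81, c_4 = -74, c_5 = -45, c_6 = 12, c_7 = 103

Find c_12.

1278

Δ: -19, -9, 7, 29, 57, 91
Δ²: 10, 16, 22, 28, 34
Δ³: 6, 6, 6, 6
The third differences are constant (6).
34 + 6 = 40;  91 + 40 = 131;  103 + 131 = 234
40 + 6 = 46;  131 + 46 = 177;  234 + 177 = 411
46 + 6 = 52;  177 + 52 = 229;  411 + 229 = 640
52 + 6 = 58;  229 + 58 = 287;  640 + 287 = 927
58 + 6 = 64;  287 + 64 = 351;  927 + 351 = 1278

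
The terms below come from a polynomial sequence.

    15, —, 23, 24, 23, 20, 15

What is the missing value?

Using the last 5 terms:
D1: 1, -1, -3, -5
D2: -2, -2, -2
Constant second difference = -2.
Extend backward: 1 + 2 = 3;  23 − 3 = 20

20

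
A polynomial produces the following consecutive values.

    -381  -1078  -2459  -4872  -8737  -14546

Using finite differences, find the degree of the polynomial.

4

First differences: -697, -1381, -2413, -3865, -5809
Second differences: -684, -1032, -1452, -1944
Third differences: -348, -420, -492
Fourth differences: -72, -72
The fourth differences are constant, so the polynomial has degree 4.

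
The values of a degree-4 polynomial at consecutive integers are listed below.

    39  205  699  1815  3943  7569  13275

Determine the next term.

21739

D1: 166 , 494 , 1116 , 2128 , 3626 , 5706
D2: 328 , 622 , 1012 , 1498 , 2080
D3: 294 , 390 , 486 , 582
D4: 96 , 96 , 96
Constant fourth difference = 96, so extend:
582 + 96 = 678;  2080 + 678 = 2758;  5706 + 2758 = 8464;  13275 + 8464 = 21739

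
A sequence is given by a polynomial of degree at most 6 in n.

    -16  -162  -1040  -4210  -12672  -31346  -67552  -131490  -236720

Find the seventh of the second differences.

Δ: -146, -878, -3170, -8462, -18674, -36206, -63938, -105230
Δ²: -732, -2292, -5292, -10212, -17532, -27732, -41292
Δ³: -1560, -3000, -4920, -7320, -10200, -13560
Δ⁴: -1440, -1920, -2400, -2880, -3360
Δ⁵: -480, -480, -480, -480

-41292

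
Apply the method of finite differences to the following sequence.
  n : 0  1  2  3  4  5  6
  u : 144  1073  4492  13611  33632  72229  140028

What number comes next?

D1: 929, 3419, 9119, 20021, 38597, 67799
D2: 2490, 5700, 10902, 18576, 29202
D3: 3210, 5202, 7674, 10626
D4: 1992, 2472, 2952
D5: 480, 480
The fifth differences are constant (480).
2952 + 480 = 3432;  10626 + 3432 = 14058;  29202 + 14058 = 43260;  67799 + 43260 = 111059;  140028 + 111059 = 251087

251087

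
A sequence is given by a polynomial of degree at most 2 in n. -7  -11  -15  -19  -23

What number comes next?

-27

Δ: -4  -4  -4  -4
The first differences are constant (-4).
-23 − 4 = -27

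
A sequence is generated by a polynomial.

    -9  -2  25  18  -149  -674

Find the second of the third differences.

-126

D1: 7, 27, -7, -167, -525
D2: 20, -34, -160, -358
D3: -54, -126, -198
D4: -72, -72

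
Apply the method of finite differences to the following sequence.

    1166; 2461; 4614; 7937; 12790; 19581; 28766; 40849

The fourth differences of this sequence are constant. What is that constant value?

Δ: 1295, 2153, 3323, 4853, 6791, 9185, 12083
Δ²: 858, 1170, 1530, 1938, 2394, 2898
Δ³: 312, 360, 408, 456, 504
Δ⁴: 48, 48, 48, 48

48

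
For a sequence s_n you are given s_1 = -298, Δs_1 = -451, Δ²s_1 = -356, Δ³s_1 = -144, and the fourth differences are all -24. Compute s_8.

Build the table forward from the leading diagonal:
D4: -24, -24, -24, -24, -24, -24, -24, -24
D3: -144, -168, -192, -216, -240, -264, -288, -312
D2: -356, -500, -668, -860, -1076, -1316, -1580, -1868
D1: -451, -807, -1307, -1975, -2835, -3911, -5227, -6807
s: -298, -749, -1556, -2863, -4838, -7673, -11584, -16811

-16811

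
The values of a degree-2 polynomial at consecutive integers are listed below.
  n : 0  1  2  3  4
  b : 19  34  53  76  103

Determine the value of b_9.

First differences: 15 , 19 , 23 , 27
Second differences: 4 , 4 , 4
Constant second difference = 4, so extend:
27 + 4 = 31;  103 + 31 = 134
31 + 4 = 35;  134 + 35 = 169
35 + 4 = 39;  169 + 39 = 208
39 + 4 = 43;  208 + 43 = 251
43 + 4 = 47;  251 + 47 = 298

298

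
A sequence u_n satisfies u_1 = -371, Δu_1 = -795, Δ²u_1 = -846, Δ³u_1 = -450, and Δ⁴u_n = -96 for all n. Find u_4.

Build the table forward from the leading diagonal:
Fourth differences: -96, -96, -96, -96
Third differences: -450, -546, -642, -738
Second differences: -846, -1296, -1842, -2484
First differences: -795, -1641, -2937, -4779
u: -371, -1166, -2807, -5744

-5744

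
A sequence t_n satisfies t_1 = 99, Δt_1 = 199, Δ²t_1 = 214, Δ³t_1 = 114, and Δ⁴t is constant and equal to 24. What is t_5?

2659

Build the table forward from the leading diagonal:
Fourth differences: 24  24  24  24  24
Third differences: 114  138  162  186  210
Second differences: 214  328  466  628  814
First differences: 199  413  741  1207  1835
t: 99  298  711  1452  2659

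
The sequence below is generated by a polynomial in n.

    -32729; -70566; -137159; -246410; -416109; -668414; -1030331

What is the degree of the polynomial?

Δ: -37837, -66593, -109251, -169699, -252305, -361917
Δ²: -28756, -42658, -60448, -82606, -109612
Δ³: -13902, -17790, -22158, -27006
Δ⁴: -3888, -4368, -4848
Δ⁵: -480, -480
The fifth differences are constant, so the polynomial has degree 5.

5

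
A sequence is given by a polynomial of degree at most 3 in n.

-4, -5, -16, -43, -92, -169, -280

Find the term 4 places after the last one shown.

-1184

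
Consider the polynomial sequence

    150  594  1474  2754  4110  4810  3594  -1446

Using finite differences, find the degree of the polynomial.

444, 880, 1280, 1356, 700, -1216, -5040
436, 400, 76, -656, -1916, -3824
-36, -324, -732, -1260, -1908
-288, -408, -528, -648
-120, -120, -120
The fifth differences are constant, so the polynomial has degree 5.

5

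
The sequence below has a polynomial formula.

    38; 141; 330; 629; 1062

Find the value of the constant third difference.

24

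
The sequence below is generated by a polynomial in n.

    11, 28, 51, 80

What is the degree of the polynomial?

Δ: 17, 23, 29
Δ²: 6, 6
The second differences are constant, so the polynomial has degree 2.

2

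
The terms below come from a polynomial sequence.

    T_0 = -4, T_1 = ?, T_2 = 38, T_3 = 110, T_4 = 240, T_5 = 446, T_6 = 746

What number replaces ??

Using the last 5 terms:
First differences: 72  130  206  300
Second differences: 58  76  94
Third differences: 18  18
Constant third difference = 18.
Extend backward: 58 − 18 = 40;  72 − 40 = 32;  38 − 32 = 6

6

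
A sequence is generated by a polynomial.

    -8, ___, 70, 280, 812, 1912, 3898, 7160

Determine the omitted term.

Using the last 6 terms:
First differences: 210, 532, 1100, 1986, 3262
Second differences: 322, 568, 886, 1276
Third differences: 246, 318, 390
Fourth differences: 72, 72
Constant fourth difference = 72.
Extend backward: 246 − 72 = 174;  322 − 174 = 148;  210 − 148 = 62;  70 − 62 = 8

8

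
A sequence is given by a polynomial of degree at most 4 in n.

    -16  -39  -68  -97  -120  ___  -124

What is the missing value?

-131

Using the first 5 terms:
D1: -23, -29, -29, -23
D2: -6, 0, 6
D3: 6, 6
Constant third difference = 6.
Extend forward: 6 + 6 = 12;  -23 + 12 = -11;  -120 − 11 = -131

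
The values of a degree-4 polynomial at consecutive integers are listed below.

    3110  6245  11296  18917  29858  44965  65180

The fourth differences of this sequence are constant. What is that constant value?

96

D1: 3135, 5051, 7621, 10941, 15107, 20215
D2: 1916, 2570, 3320, 4166, 5108
D3: 654, 750, 846, 942
D4: 96, 96, 96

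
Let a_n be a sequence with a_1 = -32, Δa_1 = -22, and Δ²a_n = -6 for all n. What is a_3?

-82

Build the table forward from the leading diagonal:
D2: -6, -6, -6
D1: -22, -28, -34
a: -32, -54, -82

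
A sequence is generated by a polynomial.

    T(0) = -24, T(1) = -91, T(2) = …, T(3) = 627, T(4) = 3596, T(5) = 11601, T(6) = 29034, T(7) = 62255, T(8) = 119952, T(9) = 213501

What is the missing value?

Using the last 7 terms:
Δ: 2969, 8005, 17433, 33221, 57697, 93549
Δ²: 5036, 9428, 15788, 24476, 35852
Δ³: 4392, 6360, 8688, 11376
Δ⁴: 1968, 2328, 2688
Δ⁵: 360, 360
Constant fifth difference = 360.
Extend backward: 1968 − 360 = 1608;  4392 − 1608 = 2784;  5036 − 2784 = 2252;  2969 − 2252 = 717;  627 − 717 = -90

-90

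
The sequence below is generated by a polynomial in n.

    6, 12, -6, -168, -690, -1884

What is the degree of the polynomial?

4

First differences: 6, -18, -162, -522, -1194
Second differences: -24, -144, -360, -672
Third differences: -120, -216, -312
Fourth differences: -96, -96
The fourth differences are constant, so the polynomial has degree 4.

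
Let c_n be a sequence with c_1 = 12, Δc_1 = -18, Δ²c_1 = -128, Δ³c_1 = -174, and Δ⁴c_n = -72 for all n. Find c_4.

-600

Build the table forward from the leading diagonal:
D4: -72  -72  -72  -72
D3: -174  -246  -318  -390
D2: -128  -302  -548  -866
D1: -18  -146  -448  -996
c: 12  -6  -152  -600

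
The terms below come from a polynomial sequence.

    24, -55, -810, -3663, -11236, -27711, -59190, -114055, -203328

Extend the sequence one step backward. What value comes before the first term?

9

-79, -755, -2853, -7573, -16475, -31479, -54865, -89273
-676, -2098, -4720, -8902, -15004, -23386, -34408
-1422, -2622, -4182, -6102, -8382, -11022
-1200, -1560, -1920, -2280, -2640
-360, -360, -360, -360
The fifth differences are constant at -360.
Work back: -1200 + 360 = -840;  -1422 + 840 = -582;  -676 + 582 = -94;  -79 + 94 = 15;  24 − 15 = 9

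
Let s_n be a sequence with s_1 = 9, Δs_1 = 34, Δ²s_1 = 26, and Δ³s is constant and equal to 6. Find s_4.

195

Build the table forward from the leading diagonal:
Third differences: 6, 6, 6, 6
Second differences: 26, 32, 38, 44
First differences: 34, 60, 92, 130
s: 9, 43, 103, 195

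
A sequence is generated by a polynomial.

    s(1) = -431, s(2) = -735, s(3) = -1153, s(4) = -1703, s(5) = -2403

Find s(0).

First differences: -304  -418  -550  -700
Second differences: -114  -132  -150
Third differences: -18  -18
The third differences are constant at -18.
Work back: -114 + 18 = -96;  -304 + 96 = -208;  -431 + 208 = -223

-223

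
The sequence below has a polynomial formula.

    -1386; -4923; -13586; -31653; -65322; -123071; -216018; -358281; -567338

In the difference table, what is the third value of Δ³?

-8478

First differences: -3537, -8663, -18067, -33669, -57749, -92947, -142263, -209057
Second differences: -5126, -9404, -15602, -24080, -35198, -49316, -66794
Third differences: -4278, -6198, -8478, -11118, -14118, -17478
Fourth differences: -1920, -2280, -2640, -3000, -3360
Fifth differences: -360, -360, -360, -360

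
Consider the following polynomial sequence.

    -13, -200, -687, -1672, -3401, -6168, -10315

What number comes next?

Δ: -187  -487  -985  -1729  -2767  -4147
Δ²: -300  -498  -744  -1038  -1380
Δ³: -198  -246  -294  -342
Δ⁴: -48  -48  -48
The fourth differences are constant (-48).
-342 − 48 = -390;  -1380 − 390 = -1770;  -4147 − 1770 = -5917;  -10315 − 5917 = -16232

-16232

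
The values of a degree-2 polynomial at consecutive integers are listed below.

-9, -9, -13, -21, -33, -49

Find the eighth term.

Δ: 0, -4, -8, -12, -16
Δ²: -4, -4, -4, -4
The second differences are constant (-4).
-16 − 4 = -20;  -49 − 20 = -69
-20 − 4 = -24;  -69 − 24 = -93

-93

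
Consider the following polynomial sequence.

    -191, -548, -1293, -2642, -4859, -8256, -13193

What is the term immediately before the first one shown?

-357  -745  -1349  -2217  -3397  -4937
-388  -604  -868  -1180  -1540
-216  -264  -312  -360
-48  -48  -48
The fourth differences are constant at -48.
Work back: -216 + 48 = -168;  -388 + 168 = -220;  -357 + 220 = -137;  -191 + 137 = -54

-54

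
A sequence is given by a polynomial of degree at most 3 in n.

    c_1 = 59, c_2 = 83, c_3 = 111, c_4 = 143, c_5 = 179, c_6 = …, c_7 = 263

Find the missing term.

Using the first 5 terms:
24, 28, 32, 36
4, 4, 4
Constant second difference = 4.
Extend forward: 36 + 4 = 40;  179 + 40 = 219

219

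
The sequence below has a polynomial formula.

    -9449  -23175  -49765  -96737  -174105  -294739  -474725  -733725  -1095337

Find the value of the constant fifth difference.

-360

D1: -13726, -26590, -46972, -77368, -120634, -179986, -259000, -361612
D2: -12864, -20382, -30396, -43266, -59352, -79014, -102612
D3: -7518, -10014, -12870, -16086, -19662, -23598
D4: -2496, -2856, -3216, -3576, -3936
D5: -360, -360, -360, -360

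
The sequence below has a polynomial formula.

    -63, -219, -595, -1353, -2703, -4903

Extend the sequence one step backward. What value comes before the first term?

-13

First differences: -156  -376  -758  -1350  -2200
Second differences: -220  -382  -592  -850
Third differences: -162  -210  -258
Fourth differences: -48  -48
The fourth differences are constant at -48.
Work back: -162 + 48 = -114;  -220 + 114 = -106;  -156 + 106 = -50;  -63 + 50 = -13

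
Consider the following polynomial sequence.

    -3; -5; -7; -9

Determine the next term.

-11

-2 , -2 , -2
Constant first difference = -2, so extend:
-9 − 2 = -11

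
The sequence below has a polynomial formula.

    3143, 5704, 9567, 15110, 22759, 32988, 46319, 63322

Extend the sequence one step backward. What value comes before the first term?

Δ: 2561, 3863, 5543, 7649, 10229, 13331, 17003
Δ²: 1302, 1680, 2106, 2580, 3102, 3672
Δ³: 378, 426, 474, 522, 570
Δ⁴: 48, 48, 48, 48
The fourth differences are constant at 48.
Work back: 378 − 48 = 330;  1302 − 330 = 972;  2561 − 972 = 1589;  3143 − 1589 = 1554

1554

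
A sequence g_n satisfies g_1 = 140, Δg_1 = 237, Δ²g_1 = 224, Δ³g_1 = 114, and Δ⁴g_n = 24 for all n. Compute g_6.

4825

Build the table forward from the leading diagonal:
D4: 24, 24, 24, 24, 24, 24
D3: 114, 138, 162, 186, 210, 234
D2: 224, 338, 476, 638, 824, 1034
D1: 237, 461, 799, 1275, 1913, 2737
g: 140, 377, 838, 1637, 2912, 4825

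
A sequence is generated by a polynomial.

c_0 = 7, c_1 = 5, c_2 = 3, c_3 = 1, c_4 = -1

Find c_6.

-5

D1: -2  -2  -2  -2
First differences constant at -2.
-1 − 2 = -3
-3 − 2 = -5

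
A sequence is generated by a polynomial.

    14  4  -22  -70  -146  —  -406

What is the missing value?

Using the first 5 terms:
Δ: -10, -26, -48, -76
Δ²: -16, -22, -28
Δ³: -6, -6
Constant third difference = -6.
Extend forward: -28 − 6 = -34;  -76 − 34 = -110;  -146 − 110 = -256

-256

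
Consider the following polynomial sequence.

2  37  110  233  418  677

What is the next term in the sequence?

D1: 35  73  123  185  259
D2: 38  50  62  74
D3: 12  12  12
The third differences are constant (12).
74 + 12 = 86;  259 + 86 = 345;  677 + 345 = 1022

1022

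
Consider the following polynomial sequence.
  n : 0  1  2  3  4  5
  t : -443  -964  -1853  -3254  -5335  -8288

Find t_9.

D1: -521  -889  -1401  -2081  -2953
D2: -368  -512  -680  -872
D3: -144  -168  -192
D4: -24  -24
Fourth differences constant at -24.
-192 − 24 = -216;  -872 − 216 = -1088;  -2953 − 1088 = -4041;  -8288 − 4041 = -12329
-216 − 24 = -240;  -1088 − 240 = -1328;  -4041 − 1328 = -5369;  -12329 − 5369 = -17698
-240 − 24 = -264;  -1328 − 264 = -1592;  -5369 − 1592 = -6961;  -17698 − 6961 = -24659
-264 − 24 = -288;  -1592 − 288 = -1880;  -6961 − 1880 = -8841;  -24659 − 8841 = -33500

-33500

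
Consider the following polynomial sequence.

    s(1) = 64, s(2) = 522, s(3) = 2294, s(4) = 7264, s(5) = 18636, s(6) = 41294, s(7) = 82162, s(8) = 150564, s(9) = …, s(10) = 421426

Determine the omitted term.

258584

Using the first 8 terms:
First differences: 458, 1772, 4970, 11372, 22658, 40868, 68402
Second differences: 1314, 3198, 6402, 11286, 18210, 27534
Third differences: 1884, 3204, 4884, 6924, 9324
Fourth differences: 1320, 1680, 2040, 2400
Fifth differences: 360, 360, 360
Constant fifth difference = 360.
Extend forward: 2400 + 360 = 2760;  9324 + 2760 = 12084;  27534 + 12084 = 39618;  68402 + 39618 = 108020;  150564 + 108020 = 258584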